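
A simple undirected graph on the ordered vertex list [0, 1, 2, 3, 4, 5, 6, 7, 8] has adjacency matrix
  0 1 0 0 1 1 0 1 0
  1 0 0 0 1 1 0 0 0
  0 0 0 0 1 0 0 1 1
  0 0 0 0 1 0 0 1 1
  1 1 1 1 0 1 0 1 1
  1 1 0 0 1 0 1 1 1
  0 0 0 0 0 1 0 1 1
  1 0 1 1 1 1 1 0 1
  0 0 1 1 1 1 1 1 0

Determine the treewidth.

3

A width-3 tree decomposition is:
Bags: B1 = {4, 5, 7, 8}  B2 = {0, 4, 5, 7}  B3 = {0, 1, 4, 5}  B4 = {2, 4, 7, 8}  B5 = {5, 6, 7, 8}  B6 = {3, 4, 7, 8}
Tree: B1–B2, B2–B3, B1–B4, B1–B5, B4–B6
Every bag has size at most 4, so the width is 4 − 1 = 3 and tw(G) ≤ 3. On the other hand G contains the 4-clique {0, 1, 4, 5}. A clique must lie in a single bag of any decomposition, so no decomposition can have width below 3. Therefore the treewidth is 3.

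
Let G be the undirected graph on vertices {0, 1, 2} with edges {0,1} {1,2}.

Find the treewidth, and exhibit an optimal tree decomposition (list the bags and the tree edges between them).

Treewidth 1.
One such decomposition:
Bags: B1 = {0, 1}  B2 = {1, 2}
Tree: B1–B2

Each bag holds 2 vertices, so the decomposition has width 1, which upper-bounds the treewidth. Any graph with an edge has treewidth ≥ 1, and G has the edge 0–1. The upper and lower bounds meet at 1, so that is the treewidth.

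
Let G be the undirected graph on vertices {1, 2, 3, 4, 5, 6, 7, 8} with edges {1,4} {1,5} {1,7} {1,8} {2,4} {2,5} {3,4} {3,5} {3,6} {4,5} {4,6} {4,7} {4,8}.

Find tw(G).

A width-2 tree decomposition is:
Bags: B1 = {3, 4, 5}  B2 = {1, 4, 5}  B3 = {1, 4, 8}  B4 = {3, 4, 6}  B5 = {2, 4, 5}  B6 = {1, 4, 7}
Tree: B1–B2, B2–B3, B1–B4, B2–B5, B2–B6
Every bag has size at most 3, so the width is 3 − 1 = 2 and tw(G) ≤ 2. For the lower bound, the 3 vertices {1, 4, 8} are pairwise adjacent, and any tree decomposition puts a clique entirely inside one bag — forcing width ≥ 2. Therefore the treewidth is 2.

2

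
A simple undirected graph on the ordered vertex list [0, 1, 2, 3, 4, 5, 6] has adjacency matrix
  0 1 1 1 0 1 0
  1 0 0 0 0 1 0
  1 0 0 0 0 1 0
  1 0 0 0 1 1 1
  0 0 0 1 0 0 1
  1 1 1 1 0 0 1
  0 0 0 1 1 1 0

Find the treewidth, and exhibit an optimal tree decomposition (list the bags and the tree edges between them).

Each bag holds 3 vertices, so the decomposition has width 2, which upper-bounds the treewidth. On the other hand G contains the 3-clique {3, 4, 6}. A clique must lie in a single bag of any decomposition, so no decomposition can have width below 2. Therefore the treewidth is 2.

Treewidth 2.
One optimal decomposition is:
Bags: B1 = {0, 3, 5}  B2 = {0, 2, 5}  B3 = {3, 5, 6}  B4 = {3, 4, 6}  B5 = {0, 1, 5}
Tree: B1–B2, B1–B3, B3–B4, B2–B5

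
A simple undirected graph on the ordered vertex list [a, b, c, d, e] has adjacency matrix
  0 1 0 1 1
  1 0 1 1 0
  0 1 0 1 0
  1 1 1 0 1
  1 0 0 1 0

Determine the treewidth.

2

A width-2 tree decomposition is:
Bags: B1 = {a, d, e}  B2 = {a, b, d}  B3 = {b, c, d}
Tree: B1–B2, B2–B3
The largest bag has 3 vertices, giving width 2; this decomposition certifies tw(G) ≤ 2. On the other hand G contains the 3-clique {b, c, d}. A clique must lie in a single bag of any decomposition, so no decomposition can have width below 2. Hence tw(G) = 2 exactly.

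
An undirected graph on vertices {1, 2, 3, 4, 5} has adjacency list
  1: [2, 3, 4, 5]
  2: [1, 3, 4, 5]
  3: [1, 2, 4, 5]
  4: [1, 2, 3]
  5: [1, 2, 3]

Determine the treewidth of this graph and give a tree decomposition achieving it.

Treewidth 3.
One such decomposition:
Bags: B1 = {1, 2, 3, 5}  B2 = {1, 2, 3, 4}
Tree: B1–B2

Every bag has size at most 4, so the width is 4 − 1 = 3 and tw(G) ≤ 3. Conversely, {1, 2, 3, 4} is a clique of size 4, and the vertices of any clique must share a bag in every tree decomposition; so some bag has ≥ 4 vertices and tw(G) ≥ 3. Therefore the treewidth is 3.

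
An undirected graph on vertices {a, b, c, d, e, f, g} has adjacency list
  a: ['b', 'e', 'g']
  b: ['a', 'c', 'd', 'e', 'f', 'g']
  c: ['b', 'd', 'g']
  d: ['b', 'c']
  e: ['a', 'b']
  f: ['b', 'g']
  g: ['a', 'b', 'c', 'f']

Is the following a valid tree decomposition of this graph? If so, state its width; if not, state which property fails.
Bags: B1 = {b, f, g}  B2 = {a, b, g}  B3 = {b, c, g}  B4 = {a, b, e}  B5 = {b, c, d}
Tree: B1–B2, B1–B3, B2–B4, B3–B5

Yes; width 2.

Every vertex of G appears in some bag (union = {a, b, c, d, e, f, g}); every edge is covered by a bag; and for each vertex v the set of bags containing v is connected in the bag tree. The decomposition is therefore valid. The largest bag has 3 vertices, so the width is 2.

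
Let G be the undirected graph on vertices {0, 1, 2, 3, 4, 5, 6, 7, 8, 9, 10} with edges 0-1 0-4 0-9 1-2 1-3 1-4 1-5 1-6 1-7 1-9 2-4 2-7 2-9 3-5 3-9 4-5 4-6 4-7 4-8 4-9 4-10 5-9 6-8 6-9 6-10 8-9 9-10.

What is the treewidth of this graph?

3

A width-3 tree decomposition is:
Bags: B1 = {1, 4, 5, 9}  B2 = {1, 4, 6, 9}  B3 = {4, 6, 8, 9}  B4 = {0, 1, 4, 9}  B5 = {4, 6, 9, 10}  B6 = {1, 3, 5, 9}  B7 = {1, 2, 4, 9}  B8 = {1, 2, 4, 7}
Tree: B1–B2, B2–B3, B2–B4, B2–B5, B1–B6, B2–B7, B7–B8
Every bag has size at most 4, so the width is 4 − 1 = 3 and tw(G) ≤ 3. On the other hand G contains the 4-clique {1, 3, 5, 9}. A clique must lie in a single bag of any decomposition, so no decomposition can have width below 3. The upper and lower bounds meet at 3, so that is the treewidth.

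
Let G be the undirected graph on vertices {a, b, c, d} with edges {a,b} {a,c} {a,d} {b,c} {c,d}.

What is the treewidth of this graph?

A width-2 tree decomposition is:
Bags: B1 = {a, c, d}  B2 = {a, b, c}
Tree: B1–B2
The largest bag has 3 vertices, giving width 2; this decomposition certifies tw(G) ≤ 2. Conversely, {a, c, d} is a clique of size 3, and the vertices of any clique must share a bag in every tree decomposition; so some bag has ≥ 3 vertices and tw(G) ≥ 2. The upper and lower bounds meet at 2, so that is the treewidth.

2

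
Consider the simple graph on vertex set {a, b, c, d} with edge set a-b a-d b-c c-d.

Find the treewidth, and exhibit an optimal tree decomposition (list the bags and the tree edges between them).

Every bag has size at most 3, so the width is 3 − 1 = 2 and tw(G) ≤ 2. Since b–a–d–c–b is a cycle in G, G is not acyclic. Forests are exactly the graphs of treewidth ≤ 1, so tw(G) ≥ 2. Combining the bounds, tw(G) = 2.

Treewidth 2.
Bags: B1 = {a, b, d}  B2 = {b, c, d}
Tree: B1–B2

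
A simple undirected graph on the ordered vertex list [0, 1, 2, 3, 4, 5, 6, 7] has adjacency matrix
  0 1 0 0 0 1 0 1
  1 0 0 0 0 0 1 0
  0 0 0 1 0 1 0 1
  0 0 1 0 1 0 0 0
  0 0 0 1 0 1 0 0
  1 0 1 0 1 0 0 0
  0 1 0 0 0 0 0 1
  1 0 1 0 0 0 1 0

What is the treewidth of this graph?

2

A width-2 tree decomposition is:
Bags: B1 = {1, 6, 7}  B2 = {0, 1, 7}  B3 = {0, 2, 7}  B4 = {0, 2, 5}  B5 = {2, 3, 5}  B6 = {3, 4, 5}
Tree: B1–B2, B2–B3, B3–B4, B4–B5, B5–B6
Every bag has size at most 3, so the width is 3 − 1 = 2 and tw(G) ≤ 2. For the lower bound, G contains the cycle 6–1–0–7–6, so G is not a forest; only forests have treewidth ≤ 1, hence tw(G) ≥ 2. Therefore the treewidth is 2.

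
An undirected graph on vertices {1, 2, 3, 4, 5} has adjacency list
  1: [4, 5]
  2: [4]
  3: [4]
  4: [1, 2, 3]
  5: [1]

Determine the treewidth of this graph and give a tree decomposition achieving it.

Treewidth 1.
One optimal decomposition is:
Bags: B1 = {1, 4}  B2 = {1, 5}  B3 = {2, 4}  B4 = {3, 4}
Tree: B1–B2, B1–B3, B3–B4

The largest bag has 2 vertices, giving width 1; this decomposition certifies tw(G) ≤ 1. Any graph with an edge has treewidth ≥ 1, and G has the edge 4–1. The upper and lower bounds meet at 1, so that is the treewidth.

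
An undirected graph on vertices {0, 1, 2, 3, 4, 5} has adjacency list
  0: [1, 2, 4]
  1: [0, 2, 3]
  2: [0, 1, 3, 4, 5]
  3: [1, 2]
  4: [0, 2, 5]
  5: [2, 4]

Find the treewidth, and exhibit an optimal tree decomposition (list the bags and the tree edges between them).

Each bag holds 3 vertices, so the decomposition has width 2, which upper-bounds the treewidth. For the lower bound, the 3 vertices {0, 1, 2} are pairwise adjacent, and any tree decomposition puts a clique entirely inside one bag — forcing width ≥ 2. The upper and lower bounds meet at 2, so that is the treewidth.

Treewidth 2.
Bags: B1 = {0, 2, 4}  B2 = {0, 1, 2}  B3 = {2, 4, 5}  B4 = {1, 2, 3}
Tree: B1–B2, B1–B3, B2–B4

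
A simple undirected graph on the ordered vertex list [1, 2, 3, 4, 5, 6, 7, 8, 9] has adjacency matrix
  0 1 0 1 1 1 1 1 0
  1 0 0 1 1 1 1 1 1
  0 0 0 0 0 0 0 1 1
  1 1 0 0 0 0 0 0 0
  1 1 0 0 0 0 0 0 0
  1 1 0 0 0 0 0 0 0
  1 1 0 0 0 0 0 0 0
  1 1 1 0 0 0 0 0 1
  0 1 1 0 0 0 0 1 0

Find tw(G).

2

A width-2 tree decomposition is:
Bags: B1 = {1, 2, 8}  B2 = {1, 2, 6}  B3 = {1, 2, 4}  B4 = {1, 2, 5}  B5 = {1, 2, 7}  B6 = {2, 8, 9}  B7 = {3, 8, 9}
Tree: B1–B2, B1–B3, B2–B4, B1–B5, B1–B6, B6–B7
Every bag has size at most 3, so the width is 3 − 1 = 2 and tw(G) ≤ 2. For the lower bound, the 3 vertices {1, 2, 4} are pairwise adjacent, and any tree decomposition puts a clique entirely inside one bag — forcing width ≥ 2. The upper and lower bounds meet at 2, so that is the treewidth.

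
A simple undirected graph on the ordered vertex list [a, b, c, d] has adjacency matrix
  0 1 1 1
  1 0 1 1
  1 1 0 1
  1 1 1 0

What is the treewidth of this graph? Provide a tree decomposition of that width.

Treewidth 3.
One such decomposition:
Bags: B1 = {a, b, c, d}
Tree: (single bag)

A single bag containing all 4 vertices is trivially a valid decomposition of width 3. Conversely, {a, b, c, d} is a clique of size 4, and the vertices of any clique must share a bag in every tree decomposition; so some bag has ≥ 4 vertices and tw(G) ≥ 3. Combining the bounds, tw(G) = 3.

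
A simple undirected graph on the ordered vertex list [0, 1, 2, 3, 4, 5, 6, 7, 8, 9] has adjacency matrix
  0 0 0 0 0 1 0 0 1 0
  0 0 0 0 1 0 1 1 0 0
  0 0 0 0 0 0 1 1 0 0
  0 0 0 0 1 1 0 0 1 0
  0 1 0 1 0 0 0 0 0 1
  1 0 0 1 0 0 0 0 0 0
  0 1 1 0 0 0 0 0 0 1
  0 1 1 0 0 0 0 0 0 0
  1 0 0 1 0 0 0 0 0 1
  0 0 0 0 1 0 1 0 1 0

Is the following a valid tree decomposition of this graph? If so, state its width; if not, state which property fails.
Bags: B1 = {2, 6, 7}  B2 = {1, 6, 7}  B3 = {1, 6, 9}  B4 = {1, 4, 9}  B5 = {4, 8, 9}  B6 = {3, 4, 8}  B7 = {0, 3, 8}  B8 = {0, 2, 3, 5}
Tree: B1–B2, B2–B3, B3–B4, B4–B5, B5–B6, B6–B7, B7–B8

No — bags containing vertex 2 are not connected in the tree.

A tree decomposition must satisfy three properties: every vertex lies in some bag; for every edge, both endpoints lie together in some bag; and for every vertex, the bags containing it form a connected subtree. Here bags containing vertex 2 are not connected in the tree, so the decomposition is invalid.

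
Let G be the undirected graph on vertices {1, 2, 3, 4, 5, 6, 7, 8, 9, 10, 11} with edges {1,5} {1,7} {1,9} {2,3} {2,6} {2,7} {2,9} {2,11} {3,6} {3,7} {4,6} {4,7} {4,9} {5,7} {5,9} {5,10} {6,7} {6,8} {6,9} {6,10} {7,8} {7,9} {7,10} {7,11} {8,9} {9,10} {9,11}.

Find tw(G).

A width-3 tree decomposition is:
Bags: B1 = {6, 7, 9, 10}  B2 = {2, 6, 7, 9}  B3 = {5, 7, 9, 10}  B4 = {1, 5, 7, 9}  B5 = {2, 3, 6, 7}  B6 = {6, 7, 8, 9}  B7 = {4, 6, 7, 9}  B8 = {2, 7, 9, 11}
Tree: B1–B2, B1–B3, B3–B4, B2–B5, B1–B6, B1–B7, B2–B8
Each bag holds 4 vertices, so the decomposition has width 3, which upper-bounds the treewidth. Conversely, {1, 5, 7, 9} is a clique of size 4, and the vertices of any clique must share a bag in every tree decomposition; so some bag has ≥ 4 vertices and tw(G) ≥ 3. Therefore the treewidth is 3.

3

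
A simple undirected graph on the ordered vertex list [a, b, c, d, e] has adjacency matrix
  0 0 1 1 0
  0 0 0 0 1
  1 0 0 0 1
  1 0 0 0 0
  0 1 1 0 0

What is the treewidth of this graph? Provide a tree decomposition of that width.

Treewidth 1.
One optimal decomposition is:
Bags: B1 = {b, e}  B2 = {c, e}  B3 = {a, c}  B4 = {a, d}
Tree: B1–B2, B2–B3, B3–B4

Each bag holds 2 vertices, so the decomposition has width 1, which upper-bounds the treewidth. G has an edge, so its treewidth is at least 1. The upper and lower bounds meet at 1, so that is the treewidth.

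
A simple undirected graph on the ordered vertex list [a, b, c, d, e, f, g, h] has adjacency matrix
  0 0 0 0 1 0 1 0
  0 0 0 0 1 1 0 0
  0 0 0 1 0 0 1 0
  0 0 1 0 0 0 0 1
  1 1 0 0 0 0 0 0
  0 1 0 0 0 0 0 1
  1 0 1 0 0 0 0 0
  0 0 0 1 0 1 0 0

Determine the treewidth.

A width-2 tree decomposition is:
Bags: B1 = {b, f, h}  B2 = {b, e, h}  B3 = {a, e, h}  B4 = {a, g, h}  B5 = {c, g, h}  B6 = {c, d, h}
Tree: B1–B2, B2–B3, B3–B4, B4–B5, B5–B6
Every bag has size at most 3, so the width is 3 − 1 = 2 and tw(G) ≤ 2. For the lower bound, G contains the cycle h–f–b–e–a–g–c–d–h, so G is not a forest; only forests have treewidth ≤ 1, hence tw(G) ≥ 2. Therefore the treewidth is 2.

2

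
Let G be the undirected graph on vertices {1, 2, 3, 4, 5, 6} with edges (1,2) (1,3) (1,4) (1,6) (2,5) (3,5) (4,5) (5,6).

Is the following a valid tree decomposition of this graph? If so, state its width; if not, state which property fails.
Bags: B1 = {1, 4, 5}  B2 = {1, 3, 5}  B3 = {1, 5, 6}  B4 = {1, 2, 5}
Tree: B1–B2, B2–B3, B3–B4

Checking the three conditions: (i) the bags cover all of {1, 2, 3, 4, 5, 6}; (ii) for each edge, some bag contains both endpoints; (iii) the bags containing any fixed vertex form a subtree. All hold, so the decomposition is valid with width 3 − 1 = 2.

Yes; width 2.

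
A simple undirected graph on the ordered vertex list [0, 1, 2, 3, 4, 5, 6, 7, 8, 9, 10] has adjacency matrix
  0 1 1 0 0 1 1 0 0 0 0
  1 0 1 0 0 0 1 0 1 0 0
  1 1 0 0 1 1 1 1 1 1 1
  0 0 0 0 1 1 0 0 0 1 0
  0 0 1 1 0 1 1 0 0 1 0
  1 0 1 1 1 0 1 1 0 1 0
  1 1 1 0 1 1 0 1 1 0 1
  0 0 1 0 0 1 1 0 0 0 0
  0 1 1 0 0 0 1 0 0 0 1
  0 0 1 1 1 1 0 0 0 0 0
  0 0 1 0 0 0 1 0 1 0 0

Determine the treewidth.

3

A width-3 tree decomposition is:
Bags: B1 = {1, 2, 6, 8}  B2 = {0, 1, 2, 6}  B3 = {0, 2, 5, 6}  B4 = {2, 4, 5, 6}  B5 = {2, 4, 5, 9}  B6 = {2, 5, 6, 7}  B7 = {2, 6, 8, 10}  B8 = {3, 4, 5, 9}
Tree: B1–B2, B2–B3, B3–B4, B4–B5, B3–B6, B1–B7, B5–B8
Every bag has size at most 4, so the width is 4 − 1 = 3 and tw(G) ≤ 3. On the other hand G contains the 4-clique {2, 4, 5, 9}. A clique must lie in a single bag of any decomposition, so no decomposition can have width below 3. Hence tw(G) = 3 exactly.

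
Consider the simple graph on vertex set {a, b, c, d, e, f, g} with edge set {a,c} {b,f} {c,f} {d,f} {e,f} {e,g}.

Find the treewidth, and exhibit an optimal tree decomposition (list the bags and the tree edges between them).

Treewidth 1.
One such decomposition:
Bags: B1 = {c, f}  B2 = {d, f}  B3 = {a, c}  B4 = {e, f}  B5 = {e, g}  B6 = {b, f}
Tree: B1–B2, B1–B3, B2–B4, B4–B5, B2–B6

Each bag holds 2 vertices, so the decomposition has width 1, which upper-bounds the treewidth. G has an edge, so its treewidth is at least 1. Hence tw(G) = 1 exactly.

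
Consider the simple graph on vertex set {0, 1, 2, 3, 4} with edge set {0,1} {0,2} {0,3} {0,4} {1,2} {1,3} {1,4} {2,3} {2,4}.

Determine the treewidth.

3

A width-3 tree decomposition is:
Bags: B1 = {0, 1, 2, 3}  B2 = {0, 1, 2, 4}
Tree: B1–B2
Each bag holds 4 vertices, so the decomposition has width 3, which upper-bounds the treewidth. On the other hand G contains the 4-clique {0, 1, 2, 3}. A clique must lie in a single bag of any decomposition, so no decomposition can have width below 3. Therefore the treewidth is 3.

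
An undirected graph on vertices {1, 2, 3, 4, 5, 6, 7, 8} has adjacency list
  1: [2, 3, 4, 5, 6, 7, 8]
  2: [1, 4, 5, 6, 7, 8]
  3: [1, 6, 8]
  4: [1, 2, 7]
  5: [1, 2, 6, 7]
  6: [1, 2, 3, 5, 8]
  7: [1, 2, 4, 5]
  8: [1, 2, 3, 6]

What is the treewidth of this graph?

A width-3 tree decomposition is:
Bags: B1 = {1, 2, 5, 7}  B2 = {1, 2, 5, 6}  B3 = {1, 2, 6, 8}  B4 = {1, 2, 4, 7}  B5 = {1, 3, 6, 8}
Tree: B1–B2, B2–B3, B1–B4, B3–B5
Every bag has size at most 4, so the width is 4 − 1 = 3 and tw(G) ≤ 3. Conversely, {1, 2, 6, 8} is a clique of size 4, and the vertices of any clique must share a bag in every tree decomposition; so some bag has ≥ 4 vertices and tw(G) ≥ 3. Combining the bounds, tw(G) = 3.

3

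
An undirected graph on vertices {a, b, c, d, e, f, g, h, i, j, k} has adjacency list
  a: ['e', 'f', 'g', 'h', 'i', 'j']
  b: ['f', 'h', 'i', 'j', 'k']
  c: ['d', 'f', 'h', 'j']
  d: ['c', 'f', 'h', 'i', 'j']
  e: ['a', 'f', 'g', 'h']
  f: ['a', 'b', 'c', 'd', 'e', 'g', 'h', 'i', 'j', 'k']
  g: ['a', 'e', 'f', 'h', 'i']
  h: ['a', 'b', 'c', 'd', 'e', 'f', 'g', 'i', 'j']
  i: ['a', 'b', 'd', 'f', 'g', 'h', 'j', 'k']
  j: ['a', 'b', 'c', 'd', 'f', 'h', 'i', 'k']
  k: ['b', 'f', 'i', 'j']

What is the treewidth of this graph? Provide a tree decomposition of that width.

Treewidth 4.
One optimal decomposition is:
Bags: B1 = {d, f, h, i, j}  B2 = {b, f, h, i, j}  B3 = {b, f, i, j, k}  B4 = {a, f, h, i, j}  B5 = {c, d, f, h, j}  B6 = {a, f, g, h, i}  B7 = {a, e, f, g, h}
Tree: B1–B2, B2–B3, B2–B4, B1–B5, B4–B6, B6–B7

Each bag holds 5 vertices, so the decomposition has width 4, which upper-bounds the treewidth. Conversely, {a, e, f, g, h} is a clique of size 5, and the vertices of any clique must share a bag in every tree decomposition; so some bag has ≥ 5 vertices and tw(G) ≥ 4. The upper and lower bounds meet at 4, so that is the treewidth.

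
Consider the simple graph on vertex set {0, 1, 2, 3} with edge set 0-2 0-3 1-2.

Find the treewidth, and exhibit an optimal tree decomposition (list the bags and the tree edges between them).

Treewidth 1.
Bags: B1 = {0, 3}  B2 = {0, 2}  B3 = {1, 2}
Tree: B1–B2, B2–B3

Each bag holds 2 vertices, so the decomposition has width 1, which upper-bounds the treewidth. G has an edge, so its treewidth is at least 1. Combining the bounds, tw(G) = 1.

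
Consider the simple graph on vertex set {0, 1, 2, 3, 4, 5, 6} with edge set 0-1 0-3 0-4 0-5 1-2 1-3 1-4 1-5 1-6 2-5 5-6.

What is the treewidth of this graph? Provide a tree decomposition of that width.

Every bag has size at most 3, so the width is 3 − 1 = 2 and tw(G) ≤ 2. Conversely, {0, 1, 3} is a clique of size 3, and the vertices of any clique must share a bag in every tree decomposition; so some bag has ≥ 3 vertices and tw(G) ≥ 2. The upper and lower bounds meet at 2, so that is the treewidth.

Treewidth 2.
Bags: B1 = {1, 5, 6}  B2 = {0, 1, 5}  B3 = {1, 2, 5}  B4 = {0, 1, 4}  B5 = {0, 1, 3}
Tree: B1–B2, B2–B3, B2–B4, B4–B5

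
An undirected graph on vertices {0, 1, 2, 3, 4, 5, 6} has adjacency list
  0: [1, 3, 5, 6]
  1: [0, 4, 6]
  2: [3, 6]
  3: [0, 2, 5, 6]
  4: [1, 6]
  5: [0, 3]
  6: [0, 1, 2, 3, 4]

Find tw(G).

2

A width-2 tree decomposition is:
Bags: B1 = {1, 4, 6}  B2 = {0, 1, 6}  B3 = {0, 3, 6}  B4 = {0, 3, 5}  B5 = {2, 3, 6}
Tree: B1–B2, B2–B3, B3–B4, B3–B5
The largest bag has 3 vertices, giving width 2; this decomposition certifies tw(G) ≤ 2. For the lower bound, the 3 vertices {0, 3, 5} are pairwise adjacent, and any tree decomposition puts a clique entirely inside one bag — forcing width ≥ 2. The upper and lower bounds meet at 2, so that is the treewidth.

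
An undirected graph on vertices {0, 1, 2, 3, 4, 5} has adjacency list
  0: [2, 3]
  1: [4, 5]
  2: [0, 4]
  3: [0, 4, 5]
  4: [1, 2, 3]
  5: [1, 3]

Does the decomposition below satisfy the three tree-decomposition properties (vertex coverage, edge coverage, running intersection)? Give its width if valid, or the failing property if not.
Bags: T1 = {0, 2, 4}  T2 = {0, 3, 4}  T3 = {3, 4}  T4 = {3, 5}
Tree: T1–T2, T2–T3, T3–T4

No — vertex 1 appears in no bag.

A tree decomposition must satisfy three properties: every vertex lies in some bag; for every edge, both endpoints lie together in some bag; and for every vertex, the bags containing it form a connected subtree. Here vertex 1 appears in no bag, so the decomposition is invalid.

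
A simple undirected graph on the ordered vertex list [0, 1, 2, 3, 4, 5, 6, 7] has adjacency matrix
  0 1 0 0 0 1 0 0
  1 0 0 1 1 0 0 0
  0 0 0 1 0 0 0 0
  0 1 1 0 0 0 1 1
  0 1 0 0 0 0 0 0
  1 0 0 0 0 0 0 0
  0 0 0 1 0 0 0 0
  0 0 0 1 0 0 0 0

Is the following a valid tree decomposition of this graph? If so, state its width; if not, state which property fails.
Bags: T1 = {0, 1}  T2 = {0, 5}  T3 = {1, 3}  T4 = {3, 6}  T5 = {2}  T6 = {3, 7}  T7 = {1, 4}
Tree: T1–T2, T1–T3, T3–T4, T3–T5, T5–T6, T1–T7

No — edge (3,2) lies in no bag.

A tree decomposition must satisfy three properties: every vertex lies in some bag; for every edge, both endpoints lie together in some bag; and for every vertex, the bags containing it form a connected subtree. Here edge (3,2) lies in no bag, so the decomposition is invalid.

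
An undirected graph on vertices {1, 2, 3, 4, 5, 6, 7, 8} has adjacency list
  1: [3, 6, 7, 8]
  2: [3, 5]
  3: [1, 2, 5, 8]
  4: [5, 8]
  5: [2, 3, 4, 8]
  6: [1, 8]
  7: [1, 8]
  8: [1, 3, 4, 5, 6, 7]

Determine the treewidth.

A width-2 tree decomposition is:
Bags: B1 = {1, 3, 8}  B2 = {1, 6, 8}  B3 = {3, 5, 8}  B4 = {2, 3, 5}  B5 = {1, 7, 8}  B6 = {4, 5, 8}
Tree: B1–B2, B1–B3, B3–B4, B1–B5, B3–B6
Each bag holds 3 vertices, so the decomposition has width 2, which upper-bounds the treewidth. For the lower bound, the 3 vertices {1, 3, 8} are pairwise adjacent, and any tree decomposition puts a clique entirely inside one bag — forcing width ≥ 2. Hence tw(G) = 2 exactly.

2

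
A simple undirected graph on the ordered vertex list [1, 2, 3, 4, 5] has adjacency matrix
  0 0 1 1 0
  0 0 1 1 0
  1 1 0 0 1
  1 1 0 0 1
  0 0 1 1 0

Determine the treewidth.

A width-2 tree decomposition is:
Bags: B1 = {2, 3, 4}  B2 = {3, 4, 5}  B3 = {1, 3, 4}
Tree: B1–B2, B2–B3
Every bag has size at most 3, so the width is 3 − 1 = 2 and tw(G) ≤ 2. For the lower bound, G contains the cycle 2–3–5–4–2, so G is not a forest; only forests have treewidth ≤ 1, hence tw(G) ≥ 2. The upper and lower bounds meet at 2, so that is the treewidth.

2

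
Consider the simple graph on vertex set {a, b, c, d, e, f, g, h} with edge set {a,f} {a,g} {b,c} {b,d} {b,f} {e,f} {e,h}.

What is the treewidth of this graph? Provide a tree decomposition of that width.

Every bag has size at most 2, so the width is 2 − 1 = 1 and tw(G) ≤ 1. G has an edge, so its treewidth is at least 1. Therefore the treewidth is 1.

Treewidth 1.
Bags: B1 = {b, f}  B2 = {b, d}  B3 = {e, f}  B4 = {a, f}  B5 = {e, h}  B6 = {a, g}  B7 = {b, c}
Tree: B1–B2, B1–B3, B1–B4, B3–B5, B4–B6, B1–B7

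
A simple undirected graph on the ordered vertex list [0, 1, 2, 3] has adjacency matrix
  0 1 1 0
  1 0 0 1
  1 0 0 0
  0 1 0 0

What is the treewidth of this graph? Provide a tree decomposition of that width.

Treewidth 1.
One such decomposition:
Bags: B1 = {0, 2}  B2 = {0, 1}  B3 = {1, 3}
Tree: B1–B2, B2–B3

The largest bag has 2 vertices, giving width 1; this decomposition certifies tw(G) ≤ 1. G has an edge, so its treewidth is at least 1. The upper and lower bounds meet at 1, so that is the treewidth.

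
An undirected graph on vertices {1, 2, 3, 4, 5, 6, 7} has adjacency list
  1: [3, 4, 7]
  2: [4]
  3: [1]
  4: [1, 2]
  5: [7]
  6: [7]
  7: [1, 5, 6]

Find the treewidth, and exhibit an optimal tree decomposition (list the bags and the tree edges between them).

Treewidth 1.
One such decomposition:
Bags: B1 = {1, 4}  B2 = {1, 3}  B3 = {2, 4}  B4 = {1, 7}  B5 = {6, 7}  B6 = {5, 7}
Tree: B1–B2, B1–B3, B2–B4, B4–B5, B5–B6

Every bag has size at most 2, so the width is 2 − 1 = 1 and tw(G) ≤ 1. Since G has at least one edge (e.g. 1–4), it is not an edgeless graph, so tw(G) ≥ 1. Hence tw(G) = 1 exactly.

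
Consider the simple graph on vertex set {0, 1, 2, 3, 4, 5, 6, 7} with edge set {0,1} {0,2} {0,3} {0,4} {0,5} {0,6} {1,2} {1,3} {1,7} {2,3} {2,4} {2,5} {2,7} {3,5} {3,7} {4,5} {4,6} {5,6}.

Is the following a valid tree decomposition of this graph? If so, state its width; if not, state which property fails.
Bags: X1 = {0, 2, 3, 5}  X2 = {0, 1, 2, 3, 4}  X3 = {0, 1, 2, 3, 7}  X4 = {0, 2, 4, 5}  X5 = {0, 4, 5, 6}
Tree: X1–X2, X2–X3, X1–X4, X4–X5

A tree decomposition must satisfy three properties: every vertex lies in some bag; for every edge, both endpoints lie together in some bag; and for every vertex, the bags containing it form a connected subtree. Here bags containing vertex 4 are not connected in the tree, so the decomposition is invalid.

No — bags containing vertex 4 are not connected in the tree.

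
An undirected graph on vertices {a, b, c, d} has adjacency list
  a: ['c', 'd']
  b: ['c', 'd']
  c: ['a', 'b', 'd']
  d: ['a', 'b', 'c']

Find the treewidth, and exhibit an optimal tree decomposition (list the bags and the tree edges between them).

The largest bag has 3 vertices, giving width 2; this decomposition certifies tw(G) ≤ 2. For the lower bound, the 3 vertices {a, c, d} are pairwise adjacent, and any tree decomposition puts a clique entirely inside one bag — forcing width ≥ 2. Therefore the treewidth is 2.

Treewidth 2.
One such decomposition:
Bags: B1 = {b, c, d}  B2 = {a, c, d}
Tree: B1–B2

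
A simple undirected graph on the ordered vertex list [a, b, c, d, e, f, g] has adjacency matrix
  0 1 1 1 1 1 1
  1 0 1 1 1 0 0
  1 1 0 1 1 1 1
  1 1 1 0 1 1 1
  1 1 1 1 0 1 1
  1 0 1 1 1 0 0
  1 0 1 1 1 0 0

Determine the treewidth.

A width-4 tree decomposition is:
Bags: B1 = {a, c, d, e, f}  B2 = {a, b, c, d, e}  B3 = {a, c, d, e, g}
Tree: B1–B2, B1–B3
Each bag holds 5 vertices, so the decomposition has width 4, which upper-bounds the treewidth. For the lower bound, the 5 vertices {a, c, d, e, g} are pairwise adjacent, and any tree decomposition puts a clique entirely inside one bag — forcing width ≥ 4. The upper and lower bounds meet at 4, so that is the treewidth.

4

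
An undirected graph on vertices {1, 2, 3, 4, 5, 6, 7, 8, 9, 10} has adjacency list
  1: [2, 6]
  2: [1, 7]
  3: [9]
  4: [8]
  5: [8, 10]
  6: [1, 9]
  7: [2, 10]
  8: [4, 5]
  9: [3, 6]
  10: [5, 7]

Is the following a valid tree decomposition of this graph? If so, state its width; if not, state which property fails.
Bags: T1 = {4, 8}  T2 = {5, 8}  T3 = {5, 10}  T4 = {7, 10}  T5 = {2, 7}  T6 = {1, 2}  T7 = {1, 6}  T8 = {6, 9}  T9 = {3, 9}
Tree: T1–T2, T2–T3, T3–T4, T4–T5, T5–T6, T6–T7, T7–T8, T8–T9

Every vertex of G appears in some bag (union = {1, 2, 3, 4, 5, 6, 7, 8, 9, 10}); every edge is covered by a bag; and for each vertex v the set of bags containing v is connected in the bag tree. The decomposition is therefore valid. The largest bag has 2 vertices, so the width is 1.

Yes; width 1.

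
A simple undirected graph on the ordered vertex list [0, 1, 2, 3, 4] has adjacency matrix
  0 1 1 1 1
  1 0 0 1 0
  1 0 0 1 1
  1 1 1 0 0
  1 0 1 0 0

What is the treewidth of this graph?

A width-2 tree decomposition is:
Bags: B1 = {0, 2, 4}  B2 = {0, 2, 3}  B3 = {0, 1, 3}
Tree: B1–B2, B2–B3
Every bag has size at most 3, so the width is 3 − 1 = 2 and tw(G) ≤ 2. For the lower bound, the 3 vertices {0, 1, 3} are pairwise adjacent, and any tree decomposition puts a clique entirely inside one bag — forcing width ≥ 2. Hence tw(G) = 2 exactly.

2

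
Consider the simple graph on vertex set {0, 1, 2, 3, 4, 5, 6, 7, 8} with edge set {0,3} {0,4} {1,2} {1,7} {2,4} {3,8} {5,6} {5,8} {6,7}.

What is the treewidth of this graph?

A width-2 tree decomposition is:
Bags: B1 = {1, 2, 7}  B2 = {2, 4, 7}  B3 = {0, 4, 7}  B4 = {0, 3, 7}  B5 = {3, 7, 8}  B6 = {5, 7, 8}  B7 = {5, 6, 7}
Tree: B1–B2, B2–B3, B3–B4, B4–B5, B5–B6, B6–B7
Each bag holds 3 vertices, so the decomposition has width 2, which upper-bounds the treewidth. For the lower bound, G contains the cycle 7–1–2–4–0–3–8–5–6–7, so G is not a forest; only forests have treewidth ≤ 1, hence tw(G) ≥ 2. The upper and lower bounds meet at 2, so that is the treewidth.

2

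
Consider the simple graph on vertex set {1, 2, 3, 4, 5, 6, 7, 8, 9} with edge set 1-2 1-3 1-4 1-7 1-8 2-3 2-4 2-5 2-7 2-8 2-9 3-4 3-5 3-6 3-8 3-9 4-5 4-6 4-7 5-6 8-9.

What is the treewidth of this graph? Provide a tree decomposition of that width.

Each bag holds 4 vertices, so the decomposition has width 3, which upper-bounds the treewidth. Conversely, {1, 2, 3, 8} is a clique of size 4, and the vertices of any clique must share a bag in every tree decomposition; so some bag has ≥ 4 vertices and tw(G) ≥ 3. Therefore the treewidth is 3.

Treewidth 3.
One such decomposition:
Bags: B1 = {1, 2, 3, 8}  B2 = {1, 2, 3, 4}  B3 = {2, 3, 8, 9}  B4 = {1, 2, 4, 7}  B5 = {2, 3, 4, 5}  B6 = {3, 4, 5, 6}
Tree: B1–B2, B1–B3, B2–B4, B2–B5, B5–B6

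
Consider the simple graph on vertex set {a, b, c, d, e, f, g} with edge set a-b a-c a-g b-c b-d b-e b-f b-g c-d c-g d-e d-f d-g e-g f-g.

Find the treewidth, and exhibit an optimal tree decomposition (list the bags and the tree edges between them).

Each bag holds 4 vertices, so the decomposition has width 3, which upper-bounds the treewidth. For the lower bound, the 4 vertices {b, d, e, g} are pairwise adjacent, and any tree decomposition puts a clique entirely inside one bag — forcing width ≥ 3. The upper and lower bounds meet at 3, so that is the treewidth.

Treewidth 3.
Bags: B1 = {b, d, f, g}  B2 = {b, d, e, g}  B3 = {b, c, d, g}  B4 = {a, b, c, g}
Tree: B1–B2, B2–B3, B3–B4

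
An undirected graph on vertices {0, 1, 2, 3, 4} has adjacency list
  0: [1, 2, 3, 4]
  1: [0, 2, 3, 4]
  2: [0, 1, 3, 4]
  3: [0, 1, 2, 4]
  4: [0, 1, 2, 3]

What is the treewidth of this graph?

4

A width-4 tree decomposition is:
Bags: B1 = {0, 1, 2, 3, 4}
Tree: (single bag)
A single bag containing all 5 vertices is trivially a valid decomposition of width 4. For the lower bound, the 5 vertices {0, 1, 2, 3, 4} are pairwise adjacent, and any tree decomposition puts a clique entirely inside one bag — forcing width ≥ 4. Therefore the treewidth is 4.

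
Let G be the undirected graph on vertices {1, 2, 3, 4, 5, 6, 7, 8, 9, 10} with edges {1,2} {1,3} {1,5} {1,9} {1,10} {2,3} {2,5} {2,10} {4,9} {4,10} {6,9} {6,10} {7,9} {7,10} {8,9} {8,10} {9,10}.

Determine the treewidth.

A width-2 tree decomposition is:
Bags: B1 = {1, 2, 10}  B2 = {1, 2, 3}  B3 = {1, 2, 5}  B4 = {1, 9, 10}  B5 = {8, 9, 10}  B6 = {7, 9, 10}  B7 = {6, 9, 10}  B8 = {4, 9, 10}
Tree: B1–B2, B1–B3, B1–B4, B4–B5, B4–B6, B4–B7, B4–B8
Each bag holds 3 vertices, so the decomposition has width 2, which upper-bounds the treewidth. Conversely, {1, 9, 10} is a clique of size 3, and the vertices of any clique must share a bag in every tree decomposition; so some bag has ≥ 3 vertices and tw(G) ≥ 2. Hence tw(G) = 2 exactly.

2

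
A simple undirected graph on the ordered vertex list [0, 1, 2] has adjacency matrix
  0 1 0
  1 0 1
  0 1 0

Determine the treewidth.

1

A width-1 tree decomposition is:
Bags: B1 = {1, 2}  B2 = {0, 1}
Tree: B1–B2
Each bag holds 2 vertices, so the decomposition has width 1, which upper-bounds the treewidth. G has an edge, so its treewidth is at least 1. Hence tw(G) = 1 exactly.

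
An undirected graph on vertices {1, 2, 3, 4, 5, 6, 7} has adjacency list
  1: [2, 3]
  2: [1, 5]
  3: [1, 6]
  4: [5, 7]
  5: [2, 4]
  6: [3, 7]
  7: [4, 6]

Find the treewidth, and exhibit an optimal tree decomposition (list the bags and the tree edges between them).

Treewidth 2.
One such decomposition:
Bags: B1 = {3, 6, 7}  B2 = {3, 4, 7}  B3 = {3, 4, 5}  B4 = {2, 3, 5}  B5 = {1, 2, 3}
Tree: B1–B2, B2–B3, B3–B4, B4–B5

The largest bag has 3 vertices, giving width 2; this decomposition certifies tw(G) ≤ 2. The edges 3–6–7–4–5–2–1–3 form a cycle, so G is not a tree and its treewidth is at least 2. Therefore the treewidth is 2.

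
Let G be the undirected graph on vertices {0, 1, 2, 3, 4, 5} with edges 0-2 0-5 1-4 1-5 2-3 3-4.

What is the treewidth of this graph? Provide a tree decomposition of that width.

Treewidth 2.
Bags: B1 = {1, 3, 4}  B2 = {1, 2, 3}  B3 = {0, 1, 2}  B4 = {0, 1, 5}
Tree: B1–B2, B2–B3, B3–B4

Each bag holds 3 vertices, so the decomposition has width 2, which upper-bounds the treewidth. For the lower bound, G contains the cycle 1–4–3–2–0–5–1, so G is not a forest; only forests have treewidth ≤ 1, hence tw(G) ≥ 2. The upper and lower bounds meet at 2, so that is the treewidth.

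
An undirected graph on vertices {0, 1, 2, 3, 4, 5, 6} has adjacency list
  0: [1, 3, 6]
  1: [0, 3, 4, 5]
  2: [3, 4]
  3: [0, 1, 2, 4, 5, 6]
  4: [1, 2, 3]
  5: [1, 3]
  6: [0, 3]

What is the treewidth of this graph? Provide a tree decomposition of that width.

Treewidth 2.
Bags: B1 = {0, 1, 3}  B2 = {1, 3, 4}  B3 = {1, 3, 5}  B4 = {0, 3, 6}  B5 = {2, 3, 4}
Tree: B1–B2, B1–B3, B1–B4, B2–B5

Every bag has size at most 3, so the width is 3 − 1 = 2 and tw(G) ≤ 2. On the other hand G contains the 3-clique {0, 1, 3}. A clique must lie in a single bag of any decomposition, so no decomposition can have width below 2. The upper and lower bounds meet at 2, so that is the treewidth.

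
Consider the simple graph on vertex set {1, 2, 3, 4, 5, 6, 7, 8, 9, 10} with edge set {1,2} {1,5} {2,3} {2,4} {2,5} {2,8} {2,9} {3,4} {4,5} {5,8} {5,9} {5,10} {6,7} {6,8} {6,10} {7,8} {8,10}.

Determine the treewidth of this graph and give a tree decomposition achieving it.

Each bag holds 3 vertices, so the decomposition has width 2, which upper-bounds the treewidth. On the other hand G contains the 3-clique {2, 3, 4}. A clique must lie in a single bag of any decomposition, so no decomposition can have width below 2. Hence tw(G) = 2 exactly.

Treewidth 2.
One optimal decomposition is:
Bags: B1 = {6, 8, 10}  B2 = {5, 8, 10}  B3 = {6, 7, 8}  B4 = {2, 5, 8}  B5 = {2, 4, 5}  B6 = {2, 3, 4}  B7 = {2, 5, 9}  B8 = {1, 2, 5}
Tree: B1–B2, B1–B3, B2–B4, B4–B5, B5–B6, B5–B7, B4–B8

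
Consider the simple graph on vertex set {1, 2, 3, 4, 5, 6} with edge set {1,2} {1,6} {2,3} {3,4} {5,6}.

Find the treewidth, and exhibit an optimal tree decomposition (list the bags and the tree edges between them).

Treewidth 1.
Bags: B1 = {3, 4}  B2 = {2, 3}  B3 = {1, 2}  B4 = {1, 6}  B5 = {5, 6}
Tree: B1–B2, B2–B3, B3–B4, B4–B5

Every bag has size at most 2, so the width is 2 − 1 = 1 and tw(G) ≤ 1. G has an edge, so its treewidth is at least 1. Therefore the treewidth is 1.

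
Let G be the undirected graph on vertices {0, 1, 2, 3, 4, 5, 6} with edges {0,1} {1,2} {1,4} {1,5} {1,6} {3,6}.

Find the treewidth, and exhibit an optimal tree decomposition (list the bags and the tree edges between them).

Treewidth 1.
One such decomposition:
Bags: B1 = {3, 6}  B2 = {1, 6}  B3 = {0, 1}  B4 = {1, 2}  B5 = {1, 4}  B6 = {1, 5}
Tree: B1–B2, B2–B3, B3–B4, B4–B5, B4–B6

Each bag holds 2 vertices, so the decomposition has width 1, which upper-bounds the treewidth. Since G has at least one edge (e.g. 6–3), it is not an edgeless graph, so tw(G) ≥ 1. Combining the bounds, tw(G) = 1.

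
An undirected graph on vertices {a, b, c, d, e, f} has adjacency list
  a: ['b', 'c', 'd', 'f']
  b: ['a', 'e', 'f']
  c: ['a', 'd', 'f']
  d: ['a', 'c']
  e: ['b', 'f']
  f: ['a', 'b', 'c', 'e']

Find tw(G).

2

A width-2 tree decomposition is:
Bags: B1 = {a, b, f}  B2 = {b, e, f}  B3 = {a, c, f}  B4 = {a, c, d}
Tree: B1–B2, B1–B3, B3–B4
Each bag holds 3 vertices, so the decomposition has width 2, which upper-bounds the treewidth. On the other hand G contains the 3-clique {a, c, d}. A clique must lie in a single bag of any decomposition, so no decomposition can have width below 2. Hence tw(G) = 2 exactly.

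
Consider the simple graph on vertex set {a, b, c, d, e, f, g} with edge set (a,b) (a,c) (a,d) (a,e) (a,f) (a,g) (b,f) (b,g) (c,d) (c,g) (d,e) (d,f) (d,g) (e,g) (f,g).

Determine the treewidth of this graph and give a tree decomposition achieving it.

Treewidth 3.
One optimal decomposition is:
Bags: B1 = {a, d, f, g}  B2 = {a, b, f, g}  B3 = {a, c, d, g}  B4 = {a, d, e, g}
Tree: B1–B2, B1–B3, B1–B4

The largest bag has 4 vertices, giving width 3; this decomposition certifies tw(G) ≤ 3. On the other hand G contains the 4-clique {a, d, e, g}. A clique must lie in a single bag of any decomposition, so no decomposition can have width below 3. The upper and lower bounds meet at 3, so that is the treewidth.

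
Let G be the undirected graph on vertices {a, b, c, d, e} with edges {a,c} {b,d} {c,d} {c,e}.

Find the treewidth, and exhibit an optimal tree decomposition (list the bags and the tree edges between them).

Treewidth 1.
One optimal decomposition is:
Bags: B1 = {c, d}  B2 = {a, c}  B3 = {c, e}  B4 = {b, d}
Tree: B1–B2, B2–B3, B1–B4

Each bag holds 2 vertices, so the decomposition has width 1, which upper-bounds the treewidth. Any graph with an edge has treewidth ≥ 1, and G has the edge d–c. Therefore the treewidth is 1.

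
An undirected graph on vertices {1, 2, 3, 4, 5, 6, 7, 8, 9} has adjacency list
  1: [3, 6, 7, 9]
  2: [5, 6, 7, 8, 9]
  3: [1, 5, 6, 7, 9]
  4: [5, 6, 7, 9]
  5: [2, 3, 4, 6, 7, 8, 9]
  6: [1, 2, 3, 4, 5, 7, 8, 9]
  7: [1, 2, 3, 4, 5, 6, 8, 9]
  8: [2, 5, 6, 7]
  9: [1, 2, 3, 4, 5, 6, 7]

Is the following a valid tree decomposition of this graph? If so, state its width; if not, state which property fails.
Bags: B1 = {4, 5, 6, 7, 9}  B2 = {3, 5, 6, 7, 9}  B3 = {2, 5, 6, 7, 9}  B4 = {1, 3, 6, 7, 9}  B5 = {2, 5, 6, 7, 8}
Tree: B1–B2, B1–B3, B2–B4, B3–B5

Every vertex of G appears in some bag (union = {1, 2, 3, 4, 5, 6, 7, 8, 9}); every edge is covered by a bag; and for each vertex v the set of bags containing v is connected in the bag tree. The decomposition is therefore valid. The largest bag has 5 vertices, so the width is 4.

Yes; width 4.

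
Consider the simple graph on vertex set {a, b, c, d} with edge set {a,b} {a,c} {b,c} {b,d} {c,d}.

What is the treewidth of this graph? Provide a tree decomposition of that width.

The largest bag has 3 vertices, giving width 2; this decomposition certifies tw(G) ≤ 2. Conversely, {b, c, d} is a clique of size 3, and the vertices of any clique must share a bag in every tree decomposition; so some bag has ≥ 3 vertices and tw(G) ≥ 2. The upper and lower bounds meet at 2, so that is the treewidth.

Treewidth 2.
Bags: B1 = {a, b, c}  B2 = {b, c, d}
Tree: B1–B2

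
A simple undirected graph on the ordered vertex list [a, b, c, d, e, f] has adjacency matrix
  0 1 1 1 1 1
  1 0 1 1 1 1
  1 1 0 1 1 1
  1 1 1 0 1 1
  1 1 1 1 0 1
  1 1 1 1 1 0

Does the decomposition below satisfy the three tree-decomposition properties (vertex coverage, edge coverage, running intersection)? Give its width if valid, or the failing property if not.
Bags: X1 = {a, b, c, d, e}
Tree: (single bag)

A tree decomposition must satisfy three properties: every vertex lies in some bag; for every edge, both endpoints lie together in some bag; and for every vertex, the bags containing it form a connected subtree. Here vertex f appears in no bag, so the decomposition is invalid.

No — vertex f appears in no bag.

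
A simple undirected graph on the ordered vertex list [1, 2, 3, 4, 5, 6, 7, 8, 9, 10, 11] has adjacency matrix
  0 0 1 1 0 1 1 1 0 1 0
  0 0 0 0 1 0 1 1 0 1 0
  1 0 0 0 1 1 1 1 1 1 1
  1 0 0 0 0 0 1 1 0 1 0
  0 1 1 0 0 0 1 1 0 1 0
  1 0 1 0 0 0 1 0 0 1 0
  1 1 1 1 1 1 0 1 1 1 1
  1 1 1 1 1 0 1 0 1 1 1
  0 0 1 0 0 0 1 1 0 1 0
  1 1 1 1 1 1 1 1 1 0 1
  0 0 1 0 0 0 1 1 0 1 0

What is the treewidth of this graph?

A width-4 tree decomposition is:
Bags: B1 = {1, 3, 7, 8, 10}  B2 = {3, 7, 8, 9, 10}  B3 = {3, 7, 8, 10, 11}  B4 = {3, 5, 7, 8, 10}  B5 = {2, 5, 7, 8, 10}  B6 = {1, 3, 6, 7, 10}  B7 = {1, 4, 7, 8, 10}
Tree: B1–B2, B1–B3, B3–B4, B4–B5, B1–B6, B1–B7
The largest bag has 5 vertices, giving width 4; this decomposition certifies tw(G) ≤ 4. For the lower bound, the 5 vertices {2, 5, 7, 8, 10} are pairwise adjacent, and any tree decomposition puts a clique entirely inside one bag — forcing width ≥ 4. Combining the bounds, tw(G) = 4.

4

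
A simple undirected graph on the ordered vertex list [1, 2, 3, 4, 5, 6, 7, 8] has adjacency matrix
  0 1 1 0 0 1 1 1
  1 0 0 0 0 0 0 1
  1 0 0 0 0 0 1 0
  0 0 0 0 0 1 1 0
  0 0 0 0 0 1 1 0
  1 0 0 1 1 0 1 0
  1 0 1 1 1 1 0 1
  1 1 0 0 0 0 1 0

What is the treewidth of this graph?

A width-2 tree decomposition is:
Bags: B1 = {1, 6, 7}  B2 = {4, 6, 7}  B3 = {1, 7, 8}  B4 = {1, 3, 7}  B5 = {5, 6, 7}  B6 = {1, 2, 8}
Tree: B1–B2, B1–B3, B1–B4, B2–B5, B3–B6
Each bag holds 3 vertices, so the decomposition has width 2, which upper-bounds the treewidth. On the other hand G contains the 3-clique {1, 2, 8}. A clique must lie in a single bag of any decomposition, so no decomposition can have width below 2. Therefore the treewidth is 2.

2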